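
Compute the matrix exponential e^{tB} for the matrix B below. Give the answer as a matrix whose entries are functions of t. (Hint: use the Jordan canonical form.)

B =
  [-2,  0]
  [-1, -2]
e^{tB} =
  [exp(-2*t), 0]
  [-t*exp(-2*t), exp(-2*t)]

Strategy: write B = P · J · P⁻¹ where J is a Jordan canonical form, so e^{tB} = P · e^{tJ} · P⁻¹, and e^{tJ} can be computed block-by-block.

B has Jordan form
J =
  [-2,  1]
  [ 0, -2]
(up to reordering of blocks).

Per-block formulas:
  For a 2×2 Jordan block J_2(-2): exp(t · J_2(-2)) = e^(-2t)·(I + t·N), where N is the 2×2 nilpotent shift.

After assembling e^{tJ} and conjugating by P, we get:

e^{tB} =
  [exp(-2*t), 0]
  [-t*exp(-2*t), exp(-2*t)]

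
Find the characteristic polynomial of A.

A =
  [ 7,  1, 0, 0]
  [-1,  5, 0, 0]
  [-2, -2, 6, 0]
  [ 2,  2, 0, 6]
x^4 - 24*x^3 + 216*x^2 - 864*x + 1296

Expanding det(x·I − A) (e.g. by cofactor expansion or by noting that A is similar to its Jordan form J, which has the same characteristic polynomial as A) gives
  χ_A(x) = x^4 - 24*x^3 + 216*x^2 - 864*x + 1296
which factors as (x - 6)^4. The eigenvalues (with algebraic multiplicities) are λ = 6 with multiplicity 4.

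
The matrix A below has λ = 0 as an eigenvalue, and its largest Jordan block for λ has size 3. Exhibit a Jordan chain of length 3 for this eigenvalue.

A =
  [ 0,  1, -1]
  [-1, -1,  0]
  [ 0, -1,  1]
A Jordan chain for λ = 0 of length 3:
v_1 = (-1, 1, 1)ᵀ
v_2 = (0, -1, 0)ᵀ
v_3 = (1, 0, 0)ᵀ

Let N = A − (0)·I. We want v_3 with N^3 v_3 = 0 but N^2 v_3 ≠ 0; then v_{j-1} := N · v_j for j = 3, …, 2.

Pick v_3 = (1, 0, 0)ᵀ.
Then v_2 = N · v_3 = (0, -1, 0)ᵀ.
Then v_1 = N · v_2 = (-1, 1, 1)ᵀ.

Sanity check: (A − (0)·I) v_1 = (0, 0, 0)ᵀ = 0. ✓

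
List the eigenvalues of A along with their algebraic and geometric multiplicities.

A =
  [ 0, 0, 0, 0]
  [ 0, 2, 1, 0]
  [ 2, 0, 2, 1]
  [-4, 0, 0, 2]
λ = 0: alg = 1, geom = 1; λ = 2: alg = 3, geom = 1

Step 1 — factor the characteristic polynomial to read off the algebraic multiplicities:
  χ_A(x) = x*(x - 2)^3

Step 2 — compute geometric multiplicities via the rank-nullity identity g(λ) = n − rank(A − λI):
  rank(A − (0)·I) = 3, so dim ker(A − (0)·I) = n − 3 = 1
  rank(A − (2)·I) = 3, so dim ker(A − (2)·I) = n − 3 = 1

Summary:
  λ = 0: algebraic multiplicity = 1, geometric multiplicity = 1
  λ = 2: algebraic multiplicity = 3, geometric multiplicity = 1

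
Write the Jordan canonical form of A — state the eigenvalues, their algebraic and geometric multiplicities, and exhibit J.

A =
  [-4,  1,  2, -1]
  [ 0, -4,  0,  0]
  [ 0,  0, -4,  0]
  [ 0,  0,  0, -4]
J_2(-4) ⊕ J_1(-4) ⊕ J_1(-4)

The characteristic polynomial is
  det(x·I − A) = x^4 + 16*x^3 + 96*x^2 + 256*x + 256 = (x + 4)^4

Eigenvalues and multiplicities (the geometric multiplicity of λ is n − rank(A − λI), which equals the number of Jordan blocks for λ):
  λ = -4: algebraic multiplicity = 4, geometric multiplicity = 3

Determining the block sizes for each eigenvalue:
  λ = -4: 3 blocks summing to 4 forces exactly one block of size 2 and the rest size 1 → block sizes [2, 1, 1]

Assembling the blocks gives a Jordan form
J =
  [-4,  1,  0,  0]
  [ 0, -4,  0,  0]
  [ 0,  0, -4,  0]
  [ 0,  0,  0, -4]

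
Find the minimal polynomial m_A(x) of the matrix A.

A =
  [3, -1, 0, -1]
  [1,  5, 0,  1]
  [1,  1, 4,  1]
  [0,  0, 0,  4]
x^2 - 8*x + 16

The characteristic polynomial is χ_A(x) = (x - 4)^4, so the eigenvalues are known. The minimal polynomial is
  m_A(x) = Π_λ (x − λ)^{k_λ}
where k_λ is the size of the *largest* Jordan block for λ (equivalently, the smallest k with (A − λI)^k v = 0 for every generalised eigenvector v of λ).

  λ = 4: largest Jordan block has size 2, contributing (x − 4)^2

So m_A(x) = (x - 4)^2 = x^2 - 8*x + 16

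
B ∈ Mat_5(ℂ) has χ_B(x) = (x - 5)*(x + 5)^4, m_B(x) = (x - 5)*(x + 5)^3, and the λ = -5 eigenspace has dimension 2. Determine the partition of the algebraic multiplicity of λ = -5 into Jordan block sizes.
Block sizes for λ = -5: [3, 1]

Step 1 — from the characteristic polynomial, algebraic multiplicity of λ = -5 is 4. From dim ker(B − (-5)·I) = 2, there are exactly 2 Jordan blocks for λ = -5.
Step 2 — from the minimal polynomial, the factor (x + 5)^3 tells us the largest block for λ = -5 has size 3.
Step 3 — with total size 4, 2 blocks, and largest block 3, the block sizes (in nonincreasing order) are [3, 1].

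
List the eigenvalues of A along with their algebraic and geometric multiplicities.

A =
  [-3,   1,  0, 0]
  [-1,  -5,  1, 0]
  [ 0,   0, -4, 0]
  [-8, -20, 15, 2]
λ = -4: alg = 3, geom = 1; λ = 2: alg = 1, geom = 1

Step 1 — factor the characteristic polynomial to read off the algebraic multiplicities:
  χ_A(x) = (x - 2)*(x + 4)^3

Step 2 — compute geometric multiplicities via the rank-nullity identity g(λ) = n − rank(A − λI):
  rank(A − (-4)·I) = 3, so dim ker(A − (-4)·I) = n − 3 = 1
  rank(A − (2)·I) = 3, so dim ker(A − (2)·I) = n − 3 = 1

Summary:
  λ = -4: algebraic multiplicity = 3, geometric multiplicity = 1
  λ = 2: algebraic multiplicity = 1, geometric multiplicity = 1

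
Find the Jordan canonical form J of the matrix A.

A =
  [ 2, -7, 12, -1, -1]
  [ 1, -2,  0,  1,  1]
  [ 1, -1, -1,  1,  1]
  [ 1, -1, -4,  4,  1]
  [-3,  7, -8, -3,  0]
J_2(-1) ⊕ J_1(-1) ⊕ J_1(3) ⊕ J_1(3)

The characteristic polynomial is
  det(x·I − A) = x^5 - 3*x^4 - 6*x^3 + 10*x^2 + 21*x + 9 = (x - 3)^2*(x + 1)^3

Eigenvalues and multiplicities (the geometric multiplicity of λ is n − rank(A − λI), which equals the number of Jordan blocks for λ):
  λ = -1: algebraic multiplicity = 3, geometric multiplicity = 2
  λ = 3: algebraic multiplicity = 2, geometric multiplicity = 2

Determining the block sizes for each eigenvalue:
  λ = -1: 2 blocks summing to 3 forces exactly one block of size 2 and the rest size 1 → block sizes [2, 1]
  λ = 3: gm = am = 2, so every block has size 1 → block sizes [1, 1]

Assembling the blocks gives a Jordan form
J =
  [-1,  1,  0, 0, 0]
  [ 0, -1,  0, 0, 0]
  [ 0,  0, -1, 0, 0]
  [ 0,  0,  0, 3, 0]
  [ 0,  0,  0, 0, 3]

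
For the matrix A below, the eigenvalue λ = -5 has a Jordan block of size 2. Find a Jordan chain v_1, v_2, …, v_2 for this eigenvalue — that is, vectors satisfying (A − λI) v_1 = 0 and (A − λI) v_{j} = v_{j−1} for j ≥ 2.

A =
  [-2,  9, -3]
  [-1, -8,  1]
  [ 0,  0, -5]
A Jordan chain for λ = -5 of length 2:
v_1 = (3, -1, 0)ᵀ
v_2 = (1, 0, 0)ᵀ

Let N = A − (-5)·I. We want v_2 with N^2 v_2 = 0 but N^1 v_2 ≠ 0; then v_{j-1} := N · v_j for j = 2, …, 2.

Pick v_2 = (1, 0, 0)ᵀ.
Then v_1 = N · v_2 = (3, -1, 0)ᵀ.

Sanity check: (A − (-5)·I) v_1 = (0, 0, 0)ᵀ = 0. ✓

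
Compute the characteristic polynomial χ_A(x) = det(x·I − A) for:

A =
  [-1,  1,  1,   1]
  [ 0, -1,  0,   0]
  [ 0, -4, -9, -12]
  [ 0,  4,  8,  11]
x^4 - 6*x^2 - 8*x - 3

Expanding det(x·I − A) (e.g. by cofactor expansion or by noting that A is similar to its Jordan form J, which has the same characteristic polynomial as A) gives
  χ_A(x) = x^4 - 6*x^2 - 8*x - 3
which factors as (x - 3)*(x + 1)^3. The eigenvalues (with algebraic multiplicities) are λ = -1 with multiplicity 3, λ = 3 with multiplicity 1.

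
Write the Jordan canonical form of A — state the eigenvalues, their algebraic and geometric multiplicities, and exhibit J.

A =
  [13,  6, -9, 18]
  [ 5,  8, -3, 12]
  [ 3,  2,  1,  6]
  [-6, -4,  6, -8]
J_1(2) ⊕ J_2(4) ⊕ J_1(4)

The characteristic polynomial is
  det(x·I − A) = x^4 - 14*x^3 + 72*x^2 - 160*x + 128 = (x - 4)^3*(x - 2)

Eigenvalues and multiplicities (the geometric multiplicity of λ is n − rank(A − λI), which equals the number of Jordan blocks for λ):
  λ = 2: algebraic multiplicity = 1, geometric multiplicity = 1
  λ = 4: algebraic multiplicity = 3, geometric multiplicity = 2

Determining the block sizes for each eigenvalue:
  λ = 2: one block (gm = 1), so the single block has size am = 1 → block sizes [1]
  λ = 4: 2 blocks summing to 3 forces exactly one block of size 2 and the rest size 1 → block sizes [2, 1]

Assembling the blocks gives a Jordan form
J =
  [2, 0, 0, 0]
  [0, 4, 1, 0]
  [0, 0, 4, 0]
  [0, 0, 0, 4]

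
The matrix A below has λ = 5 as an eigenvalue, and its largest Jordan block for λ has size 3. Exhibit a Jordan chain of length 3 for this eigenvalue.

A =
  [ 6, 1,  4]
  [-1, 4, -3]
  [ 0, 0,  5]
A Jordan chain for λ = 5 of length 3:
v_1 = (1, -1, 0)ᵀ
v_2 = (4, -3, 0)ᵀ
v_3 = (0, 0, 1)ᵀ

Let N = A − (5)·I. We want v_3 with N^3 v_3 = 0 but N^2 v_3 ≠ 0; then v_{j-1} := N · v_j for j = 3, …, 2.

Pick v_3 = (0, 0, 1)ᵀ.
Then v_2 = N · v_3 = (4, -3, 0)ᵀ.
Then v_1 = N · v_2 = (1, -1, 0)ᵀ.

Sanity check: (A − (5)·I) v_1 = (0, 0, 0)ᵀ = 0. ✓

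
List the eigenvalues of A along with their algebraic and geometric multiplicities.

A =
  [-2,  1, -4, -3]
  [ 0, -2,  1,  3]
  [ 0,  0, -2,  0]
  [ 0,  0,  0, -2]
λ = -2: alg = 4, geom = 2

Step 1 — factor the characteristic polynomial to read off the algebraic multiplicities:
  χ_A(x) = (x + 2)^4

Step 2 — compute geometric multiplicities via the rank-nullity identity g(λ) = n − rank(A − λI):
  rank(A − (-2)·I) = 2, so dim ker(A − (-2)·I) = n − 2 = 2

Summary:
  λ = -2: algebraic multiplicity = 4, geometric multiplicity = 2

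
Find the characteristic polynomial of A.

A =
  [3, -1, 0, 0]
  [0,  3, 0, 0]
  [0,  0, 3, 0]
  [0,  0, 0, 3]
x^4 - 12*x^3 + 54*x^2 - 108*x + 81

Expanding det(x·I − A) (e.g. by cofactor expansion or by noting that A is similar to its Jordan form J, which has the same characteristic polynomial as A) gives
  χ_A(x) = x^4 - 12*x^3 + 54*x^2 - 108*x + 81
which factors as (x - 3)^4. The eigenvalues (with algebraic multiplicities) are λ = 3 with multiplicity 4.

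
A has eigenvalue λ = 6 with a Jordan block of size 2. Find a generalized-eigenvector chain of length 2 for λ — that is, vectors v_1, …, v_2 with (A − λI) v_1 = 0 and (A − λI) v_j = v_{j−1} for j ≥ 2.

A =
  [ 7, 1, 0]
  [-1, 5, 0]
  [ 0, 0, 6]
A Jordan chain for λ = 6 of length 2:
v_1 = (1, -1, 0)ᵀ
v_2 = (1, 0, 0)ᵀ

Let N = A − (6)·I. We want v_2 with N^2 v_2 = 0 but N^1 v_2 ≠ 0; then v_{j-1} := N · v_j for j = 2, …, 2.

Pick v_2 = (1, 0, 0)ᵀ.
Then v_1 = N · v_2 = (1, -1, 0)ᵀ.

Sanity check: (A − (6)·I) v_1 = (0, 0, 0)ᵀ = 0. ✓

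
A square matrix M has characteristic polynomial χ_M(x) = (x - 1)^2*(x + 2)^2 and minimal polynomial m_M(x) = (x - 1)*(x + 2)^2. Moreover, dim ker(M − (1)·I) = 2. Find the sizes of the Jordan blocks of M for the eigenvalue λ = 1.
Block sizes for λ = 1: [1, 1]

Step 1 — from the characteristic polynomial, algebraic multiplicity of λ = 1 is 2. From dim ker(M − (1)·I) = 2, there are exactly 2 Jordan blocks for λ = 1.
Step 2 — from the minimal polynomial, the factor (x − 1) tells us the largest block for λ = 1 has size 1.
Step 3 — with total size 2, 2 blocks, and largest block 1, the block sizes (in nonincreasing order) are [1, 1].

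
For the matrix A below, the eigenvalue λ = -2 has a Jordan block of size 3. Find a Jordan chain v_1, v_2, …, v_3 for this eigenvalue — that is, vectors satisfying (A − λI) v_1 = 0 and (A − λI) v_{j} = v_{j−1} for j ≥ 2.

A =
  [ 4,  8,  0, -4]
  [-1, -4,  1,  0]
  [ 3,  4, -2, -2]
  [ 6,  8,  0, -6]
A Jordan chain for λ = -2 of length 3:
v_1 = (4, -1, 2, 4)ᵀ
v_2 = (6, -1, 3, 6)ᵀ
v_3 = (1, 0, 0, 0)ᵀ

Let N = A − (-2)·I. We want v_3 with N^3 v_3 = 0 but N^2 v_3 ≠ 0; then v_{j-1} := N · v_j for j = 3, …, 2.

Pick v_3 = (1, 0, 0, 0)ᵀ.
Then v_2 = N · v_3 = (6, -1, 3, 6)ᵀ.
Then v_1 = N · v_2 = (4, -1, 2, 4)ᵀ.

Sanity check: (A − (-2)·I) v_1 = (0, 0, 0, 0)ᵀ = 0. ✓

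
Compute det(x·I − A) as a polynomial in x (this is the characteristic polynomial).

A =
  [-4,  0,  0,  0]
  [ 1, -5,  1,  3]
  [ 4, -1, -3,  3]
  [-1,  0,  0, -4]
x^4 + 16*x^3 + 96*x^2 + 256*x + 256

Expanding det(x·I − A) (e.g. by cofactor expansion or by noting that A is similar to its Jordan form J, which has the same characteristic polynomial as A) gives
  χ_A(x) = x^4 + 16*x^3 + 96*x^2 + 256*x + 256
which factors as (x + 4)^4. The eigenvalues (with algebraic multiplicities) are λ = -4 with multiplicity 4.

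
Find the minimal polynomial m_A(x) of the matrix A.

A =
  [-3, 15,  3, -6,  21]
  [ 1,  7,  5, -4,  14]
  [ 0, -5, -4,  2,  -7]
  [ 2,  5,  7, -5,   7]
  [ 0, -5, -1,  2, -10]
x^3 + 9*x^2 + 27*x + 27

The characteristic polynomial is χ_A(x) = (x + 3)^5, so the eigenvalues are known. The minimal polynomial is
  m_A(x) = Π_λ (x − λ)^{k_λ}
where k_λ is the size of the *largest* Jordan block for λ (equivalently, the smallest k with (A − λI)^k v = 0 for every generalised eigenvector v of λ).

  λ = -3: largest Jordan block has size 3, contributing (x + 3)^3

So m_A(x) = (x + 3)^3 = x^3 + 9*x^2 + 27*x + 27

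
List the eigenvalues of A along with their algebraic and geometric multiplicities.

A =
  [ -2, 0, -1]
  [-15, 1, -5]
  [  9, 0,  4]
λ = 1: alg = 3, geom = 2

Step 1 — factor the characteristic polynomial to read off the algebraic multiplicities:
  χ_A(x) = (x - 1)^3

Step 2 — compute geometric multiplicities via the rank-nullity identity g(λ) = n − rank(A − λI):
  rank(A − (1)·I) = 1, so dim ker(A − (1)·I) = n − 1 = 2

Summary:
  λ = 1: algebraic multiplicity = 3, geometric multiplicity = 2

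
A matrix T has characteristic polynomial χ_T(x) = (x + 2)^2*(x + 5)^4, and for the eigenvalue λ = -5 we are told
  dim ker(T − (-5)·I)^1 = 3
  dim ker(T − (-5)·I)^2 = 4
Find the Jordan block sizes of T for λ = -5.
Block sizes for λ = -5: [2, 1, 1]

From the dimensions of kernels of powers, the number of Jordan blocks of size at least j is d_j − d_{j−1} where d_j = dim ker(N^j) (with d_0 = 0). Computing the differences gives [3, 1].
The number of blocks of size exactly k is (#blocks of size ≥ k) − (#blocks of size ≥ k + 1), so the partition is: 2 block(s) of size 1, 1 block(s) of size 2.
In nonincreasing order the block sizes are [2, 1, 1].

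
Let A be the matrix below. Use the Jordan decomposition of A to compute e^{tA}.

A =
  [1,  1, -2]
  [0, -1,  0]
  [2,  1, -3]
e^{tA} =
  [2*t*exp(-t) + exp(-t), t*exp(-t), -2*t*exp(-t)]
  [0, exp(-t), 0]
  [2*t*exp(-t), t*exp(-t), -2*t*exp(-t) + exp(-t)]

Strategy: write A = P · J · P⁻¹ where J is a Jordan canonical form, so e^{tA} = P · e^{tJ} · P⁻¹, and e^{tJ} can be computed block-by-block.

A has Jordan form
J =
  [-1,  1,  0]
  [ 0, -1,  0]
  [ 0,  0, -1]
(up to reordering of blocks).

Per-block formulas:
  For a 2×2 Jordan block J_2(-1): exp(t · J_2(-1)) = e^(-1t)·(I + t·N), where N is the 2×2 nilpotent shift.
  For a 1×1 block at λ = -1: exp(t · [-1]) = [e^(-1t)].

After assembling e^{tJ} and conjugating by P, we get:

e^{tA} =
  [2*t*exp(-t) + exp(-t), t*exp(-t), -2*t*exp(-t)]
  [0, exp(-t), 0]
  [2*t*exp(-t), t*exp(-t), -2*t*exp(-t) + exp(-t)]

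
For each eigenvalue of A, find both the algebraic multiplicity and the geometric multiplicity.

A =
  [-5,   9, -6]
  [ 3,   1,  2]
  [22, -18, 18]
λ = 4: alg = 2, geom = 1; λ = 6: alg = 1, geom = 1

Step 1 — factor the characteristic polynomial to read off the algebraic multiplicities:
  χ_A(x) = (x - 6)*(x - 4)^2

Step 2 — compute geometric multiplicities via the rank-nullity identity g(λ) = n − rank(A − λI):
  rank(A − (4)·I) = 2, so dim ker(A − (4)·I) = n − 2 = 1
  rank(A − (6)·I) = 2, so dim ker(A − (6)·I) = n − 2 = 1

Summary:
  λ = 4: algebraic multiplicity = 2, geometric multiplicity = 1
  λ = 6: algebraic multiplicity = 1, geometric multiplicity = 1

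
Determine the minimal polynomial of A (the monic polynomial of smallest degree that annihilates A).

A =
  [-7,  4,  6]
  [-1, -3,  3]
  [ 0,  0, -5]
x^2 + 10*x + 25

The characteristic polynomial is χ_A(x) = (x + 5)^3, so the eigenvalues are known. The minimal polynomial is
  m_A(x) = Π_λ (x − λ)^{k_λ}
where k_λ is the size of the *largest* Jordan block for λ (equivalently, the smallest k with (A − λI)^k v = 0 for every generalised eigenvector v of λ).

  λ = -5: largest Jordan block has size 2, contributing (x + 5)^2

So m_A(x) = (x + 5)^2 = x^2 + 10*x + 25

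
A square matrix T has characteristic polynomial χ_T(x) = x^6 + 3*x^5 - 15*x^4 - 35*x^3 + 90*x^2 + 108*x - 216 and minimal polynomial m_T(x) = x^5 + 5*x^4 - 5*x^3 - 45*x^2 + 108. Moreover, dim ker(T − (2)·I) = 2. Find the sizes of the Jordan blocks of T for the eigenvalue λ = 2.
Block sizes for λ = 2: [2, 1]

Step 1 — from the characteristic polynomial, algebraic multiplicity of λ = 2 is 3. From dim ker(T − (2)·I) = 2, there are exactly 2 Jordan blocks for λ = 2.
Step 2 — from the minimal polynomial, the factor (x − 2)^2 tells us the largest block for λ = 2 has size 2.
Step 3 — with total size 3, 2 blocks, and largest block 2, the block sizes (in nonincreasing order) are [2, 1].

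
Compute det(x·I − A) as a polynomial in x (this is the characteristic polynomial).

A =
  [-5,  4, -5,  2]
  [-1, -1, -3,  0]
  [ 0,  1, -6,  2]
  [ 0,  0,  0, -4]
x^4 + 16*x^3 + 96*x^2 + 256*x + 256

Expanding det(x·I − A) (e.g. by cofactor expansion or by noting that A is similar to its Jordan form J, which has the same characteristic polynomial as A) gives
  χ_A(x) = x^4 + 16*x^3 + 96*x^2 + 256*x + 256
which factors as (x + 4)^4. The eigenvalues (with algebraic multiplicities) are λ = -4 with multiplicity 4.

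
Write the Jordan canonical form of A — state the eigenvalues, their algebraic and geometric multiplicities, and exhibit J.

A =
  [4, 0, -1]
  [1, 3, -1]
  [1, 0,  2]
J_2(3) ⊕ J_1(3)

The characteristic polynomial is
  det(x·I − A) = x^3 - 9*x^2 + 27*x - 27 = (x - 3)^3

Eigenvalues and multiplicities (the geometric multiplicity of λ is n − rank(A − λI), which equals the number of Jordan blocks for λ):
  λ = 3: algebraic multiplicity = 3, geometric multiplicity = 2

Determining the block sizes for each eigenvalue:
  λ = 3: 2 blocks summing to 3 forces exactly one block of size 2 and the rest size 1 → block sizes [2, 1]

Assembling the blocks gives a Jordan form
J =
  [3, 1, 0]
  [0, 3, 0]
  [0, 0, 3]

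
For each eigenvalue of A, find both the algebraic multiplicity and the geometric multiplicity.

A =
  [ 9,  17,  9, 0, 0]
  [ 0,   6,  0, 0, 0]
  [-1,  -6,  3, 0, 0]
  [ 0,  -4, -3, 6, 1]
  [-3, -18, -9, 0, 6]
λ = 6: alg = 5, geom = 2

Step 1 — factor the characteristic polynomial to read off the algebraic multiplicities:
  χ_A(x) = (x - 6)^5

Step 2 — compute geometric multiplicities via the rank-nullity identity g(λ) = n − rank(A − λI):
  rank(A − (6)·I) = 3, so dim ker(A − (6)·I) = n − 3 = 2

Summary:
  λ = 6: algebraic multiplicity = 5, geometric multiplicity = 2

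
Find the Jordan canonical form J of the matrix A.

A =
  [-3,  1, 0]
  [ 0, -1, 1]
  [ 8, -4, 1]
J_3(-1)

The characteristic polynomial is
  det(x·I − A) = x^3 + 3*x^2 + 3*x + 1 = (x + 1)^3

Eigenvalues and multiplicities (the geometric multiplicity of λ is n − rank(A − λI), which equals the number of Jordan blocks for λ):
  λ = -1: algebraic multiplicity = 3, geometric multiplicity = 1

Determining the block sizes for each eigenvalue:
  λ = -1: one block (gm = 1), so the single block has size am = 3 → block sizes [3]

Assembling the blocks gives a Jordan form
J =
  [-1,  1,  0]
  [ 0, -1,  1]
  [ 0,  0, -1]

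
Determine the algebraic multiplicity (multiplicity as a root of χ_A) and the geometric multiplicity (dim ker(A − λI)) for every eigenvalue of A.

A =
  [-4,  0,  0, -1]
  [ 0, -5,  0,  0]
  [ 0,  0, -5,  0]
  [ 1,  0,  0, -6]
λ = -5: alg = 4, geom = 3

Step 1 — factor the characteristic polynomial to read off the algebraic multiplicities:
  χ_A(x) = (x + 5)^4

Step 2 — compute geometric multiplicities via the rank-nullity identity g(λ) = n − rank(A − λI):
  rank(A − (-5)·I) = 1, so dim ker(A − (-5)·I) = n − 1 = 3

Summary:
  λ = -5: algebraic multiplicity = 4, geometric multiplicity = 3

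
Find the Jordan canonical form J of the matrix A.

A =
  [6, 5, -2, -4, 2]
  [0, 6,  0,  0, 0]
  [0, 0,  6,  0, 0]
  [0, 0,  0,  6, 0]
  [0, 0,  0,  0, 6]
J_2(6) ⊕ J_1(6) ⊕ J_1(6) ⊕ J_1(6)

The characteristic polynomial is
  det(x·I − A) = x^5 - 30*x^4 + 360*x^3 - 2160*x^2 + 6480*x - 7776 = (x - 6)^5

Eigenvalues and multiplicities (the geometric multiplicity of λ is n − rank(A − λI), which equals the number of Jordan blocks for λ):
  λ = 6: algebraic multiplicity = 5, geometric multiplicity = 4

Determining the block sizes for each eigenvalue:
  λ = 6: 4 blocks summing to 5 forces exactly one block of size 2 and the rest size 1 → block sizes [2, 1, 1, 1]

Assembling the blocks gives a Jordan form
J =
  [6, 1, 0, 0, 0]
  [0, 6, 0, 0, 0]
  [0, 0, 6, 0, 0]
  [0, 0, 0, 6, 0]
  [0, 0, 0, 0, 6]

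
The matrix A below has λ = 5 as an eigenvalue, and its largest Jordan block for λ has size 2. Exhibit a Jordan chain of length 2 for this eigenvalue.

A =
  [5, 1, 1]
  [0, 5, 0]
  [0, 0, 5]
A Jordan chain for λ = 5 of length 2:
v_1 = (1, 0, 0)ᵀ
v_2 = (0, 1, 0)ᵀ

Let N = A − (5)·I. We want v_2 with N^2 v_2 = 0 but N^1 v_2 ≠ 0; then v_{j-1} := N · v_j for j = 2, …, 2.

Pick v_2 = (0, 1, 0)ᵀ.
Then v_1 = N · v_2 = (1, 0, 0)ᵀ.

Sanity check: (A − (5)·I) v_1 = (0, 0, 0)ᵀ = 0. ✓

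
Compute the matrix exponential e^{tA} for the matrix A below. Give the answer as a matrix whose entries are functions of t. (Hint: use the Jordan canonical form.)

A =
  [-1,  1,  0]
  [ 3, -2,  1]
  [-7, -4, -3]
e^{tA} =
  [2*t^2*exp(-2*t) + t*exp(-2*t) + exp(-2*t), t^2*exp(-2*t)/2 + t*exp(-2*t), t^2*exp(-2*t)/2]
  [-2*t^2*exp(-2*t) + 3*t*exp(-2*t), -t^2*exp(-2*t)/2 + exp(-2*t), -t^2*exp(-2*t)/2 + t*exp(-2*t)]
  [-6*t^2*exp(-2*t) - 7*t*exp(-2*t), -3*t^2*exp(-2*t)/2 - 4*t*exp(-2*t), -3*t^2*exp(-2*t)/2 - t*exp(-2*t) + exp(-2*t)]

Strategy: write A = P · J · P⁻¹ where J is a Jordan canonical form, so e^{tA} = P · e^{tJ} · P⁻¹, and e^{tJ} can be computed block-by-block.

A has Jordan form
J =
  [-2,  1,  0]
  [ 0, -2,  1]
  [ 0,  0, -2]
(up to reordering of blocks).

Per-block formulas:
  For a 3×3 Jordan block J_3(-2): exp(t · J_3(-2)) = e^(-2t)·(I + t·N + (t^2/2)·N^2), where N is the 3×3 nilpotent shift.

After assembling e^{tJ} and conjugating by P, we get:

e^{tA} =
  [2*t^2*exp(-2*t) + t*exp(-2*t) + exp(-2*t), t^2*exp(-2*t)/2 + t*exp(-2*t), t^2*exp(-2*t)/2]
  [-2*t^2*exp(-2*t) + 3*t*exp(-2*t), -t^2*exp(-2*t)/2 + exp(-2*t), -t^2*exp(-2*t)/2 + t*exp(-2*t)]
  [-6*t^2*exp(-2*t) - 7*t*exp(-2*t), -3*t^2*exp(-2*t)/2 - 4*t*exp(-2*t), -3*t^2*exp(-2*t)/2 - t*exp(-2*t) + exp(-2*t)]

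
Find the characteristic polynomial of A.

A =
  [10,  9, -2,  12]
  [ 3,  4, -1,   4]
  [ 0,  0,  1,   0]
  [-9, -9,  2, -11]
x^4 - 4*x^3 + 6*x^2 - 4*x + 1

Expanding det(x·I − A) (e.g. by cofactor expansion or by noting that A is similar to its Jordan form J, which has the same characteristic polynomial as A) gives
  χ_A(x) = x^4 - 4*x^3 + 6*x^2 - 4*x + 1
which factors as (x - 1)^4. The eigenvalues (with algebraic multiplicities) are λ = 1 with multiplicity 4.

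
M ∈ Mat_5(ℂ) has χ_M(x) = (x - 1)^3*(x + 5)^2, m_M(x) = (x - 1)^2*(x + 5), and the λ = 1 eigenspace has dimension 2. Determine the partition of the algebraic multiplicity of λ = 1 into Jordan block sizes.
Block sizes for λ = 1: [2, 1]

Step 1 — from the characteristic polynomial, algebraic multiplicity of λ = 1 is 3. From dim ker(M − (1)·I) = 2, there are exactly 2 Jordan blocks for λ = 1.
Step 2 — from the minimal polynomial, the factor (x − 1)^2 tells us the largest block for λ = 1 has size 2.
Step 3 — with total size 3, 2 blocks, and largest block 2, the block sizes (in nonincreasing order) are [2, 1].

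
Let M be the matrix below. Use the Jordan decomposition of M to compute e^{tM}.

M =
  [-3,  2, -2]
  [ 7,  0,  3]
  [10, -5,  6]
e^{tM} =
  [5*t^2*exp(t) - 4*t*exp(t) + exp(t), 2*t*exp(t), 2*t^2*exp(t) - 2*t*exp(t)]
  [-5*t^2*exp(t)/2 + 7*t*exp(t), -t*exp(t) + exp(t), -t^2*exp(t) + 3*t*exp(t)]
  [-25*t^2*exp(t)/2 + 10*t*exp(t), -5*t*exp(t), -5*t^2*exp(t) + 5*t*exp(t) + exp(t)]

Strategy: write M = P · J · P⁻¹ where J is a Jordan canonical form, so e^{tM} = P · e^{tJ} · P⁻¹, and e^{tJ} can be computed block-by-block.

M has Jordan form
J =
  [1, 1, 0]
  [0, 1, 1]
  [0, 0, 1]
(up to reordering of blocks).

Per-block formulas:
  For a 3×3 Jordan block J_3(1): exp(t · J_3(1)) = e^(1t)·(I + t·N + (t^2/2)·N^2), where N is the 3×3 nilpotent shift.

After assembling e^{tJ} and conjugating by P, we get:

e^{tM} =
  [5*t^2*exp(t) - 4*t*exp(t) + exp(t), 2*t*exp(t), 2*t^2*exp(t) - 2*t*exp(t)]
  [-5*t^2*exp(t)/2 + 7*t*exp(t), -t*exp(t) + exp(t), -t^2*exp(t) + 3*t*exp(t)]
  [-25*t^2*exp(t)/2 + 10*t*exp(t), -5*t*exp(t), -5*t^2*exp(t) + 5*t*exp(t) + exp(t)]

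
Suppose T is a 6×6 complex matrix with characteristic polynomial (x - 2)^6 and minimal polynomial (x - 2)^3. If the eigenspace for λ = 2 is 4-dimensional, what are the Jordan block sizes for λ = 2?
Block sizes for λ = 2: [3, 1, 1, 1]

Step 1 — from the characteristic polynomial, algebraic multiplicity of λ = 2 is 6. From dim ker(T − (2)·I) = 4, there are exactly 4 Jordan blocks for λ = 2.
Step 2 — from the minimal polynomial, the factor (x − 2)^3 tells us the largest block for λ = 2 has size 3.
Step 3 — with total size 6, 4 blocks, and largest block 3, the block sizes (in nonincreasing order) are [3, 1, 1, 1].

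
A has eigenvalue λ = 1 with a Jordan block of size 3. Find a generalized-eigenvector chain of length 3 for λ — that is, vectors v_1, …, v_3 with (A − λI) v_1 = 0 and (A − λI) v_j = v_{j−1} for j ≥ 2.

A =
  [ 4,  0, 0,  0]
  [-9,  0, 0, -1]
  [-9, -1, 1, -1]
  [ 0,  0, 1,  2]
A Jordan chain for λ = 1 of length 3:
v_1 = (0, 1, 1, -1)ᵀ
v_2 = (0, -1, -1, 0)ᵀ
v_3 = (0, 1, 0, 0)ᵀ

Let N = A − (1)·I. We want v_3 with N^3 v_3 = 0 but N^2 v_3 ≠ 0; then v_{j-1} := N · v_j for j = 3, …, 2.

Pick v_3 = (0, 1, 0, 0)ᵀ.
Then v_2 = N · v_3 = (0, -1, -1, 0)ᵀ.
Then v_1 = N · v_2 = (0, 1, 1, -1)ᵀ.

Sanity check: (A − (1)·I) v_1 = (0, 0, 0, 0)ᵀ = 0. ✓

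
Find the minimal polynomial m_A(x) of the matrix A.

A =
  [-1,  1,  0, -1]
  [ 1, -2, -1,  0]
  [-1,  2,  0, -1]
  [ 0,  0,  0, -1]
x^3 + 3*x^2 + 3*x + 1

The characteristic polynomial is χ_A(x) = (x + 1)^4, so the eigenvalues are known. The minimal polynomial is
  m_A(x) = Π_λ (x − λ)^{k_λ}
where k_λ is the size of the *largest* Jordan block for λ (equivalently, the smallest k with (A − λI)^k v = 0 for every generalised eigenvector v of λ).

  λ = -1: largest Jordan block has size 3, contributing (x + 1)^3

So m_A(x) = (x + 1)^3 = x^3 + 3*x^2 + 3*x + 1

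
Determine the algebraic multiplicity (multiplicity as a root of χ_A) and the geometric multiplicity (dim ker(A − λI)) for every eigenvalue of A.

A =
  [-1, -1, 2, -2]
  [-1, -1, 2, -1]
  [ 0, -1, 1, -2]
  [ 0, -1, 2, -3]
λ = -1: alg = 4, geom = 2

Step 1 — factor the characteristic polynomial to read off the algebraic multiplicities:
  χ_A(x) = (x + 1)^4

Step 2 — compute geometric multiplicities via the rank-nullity identity g(λ) = n − rank(A − λI):
  rank(A − (-1)·I) = 2, so dim ker(A − (-1)·I) = n − 2 = 2

Summary:
  λ = -1: algebraic multiplicity = 4, geometric multiplicity = 2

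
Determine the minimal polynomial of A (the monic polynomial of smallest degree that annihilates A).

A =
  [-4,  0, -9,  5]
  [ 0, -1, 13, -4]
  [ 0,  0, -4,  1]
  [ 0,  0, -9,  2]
x^4 + 7*x^3 + 15*x^2 + 13*x + 4

The characteristic polynomial is χ_A(x) = (x + 1)^3*(x + 4), so the eigenvalues are known. The minimal polynomial is
  m_A(x) = Π_λ (x − λ)^{k_λ}
where k_λ is the size of the *largest* Jordan block for λ (equivalently, the smallest k with (A − λI)^k v = 0 for every generalised eigenvector v of λ).

  λ = -4: largest Jordan block has size 1, contributing (x + 4)
  λ = -1: largest Jordan block has size 3, contributing (x + 1)^3

So m_A(x) = (x + 1)^3*(x + 4) = x^4 + 7*x^3 + 15*x^2 + 13*x + 4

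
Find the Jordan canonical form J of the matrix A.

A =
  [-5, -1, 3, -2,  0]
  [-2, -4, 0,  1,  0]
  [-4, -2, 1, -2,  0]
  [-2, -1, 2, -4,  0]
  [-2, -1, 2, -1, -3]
J_3(-3) ⊕ J_1(-3) ⊕ J_1(-3)

The characteristic polynomial is
  det(x·I − A) = x^5 + 15*x^4 + 90*x^3 + 270*x^2 + 405*x + 243 = (x + 3)^5

Eigenvalues and multiplicities (the geometric multiplicity of λ is n − rank(A − λI), which equals the number of Jordan blocks for λ):
  λ = -3: algebraic multiplicity = 5, geometric multiplicity = 3

Determining the block sizes for each eigenvalue:
  λ = -3: with am = 5 and gm = 3, the partition is not yet determined (e.g. several partitions of 5 into 3 parts exist). Let N = A − (-3)·I. Computing rank(N^1) = 2, rank(N^2) = 1, rank(N^3) = 0; the number of blocks of size ≥ j is rank(N^{j−1}) − rank(N^j), giving [3, 1, 1]. So we have 1 block(s) of size 3, 2 block(s) of size 1 → block sizes [3, 1, 1]

Assembling the blocks gives a Jordan form
J =
  [-3,  1,  0,  0,  0]
  [ 0, -3,  1,  0,  0]
  [ 0,  0, -3,  0,  0]
  [ 0,  0,  0, -3,  0]
  [ 0,  0,  0,  0, -3]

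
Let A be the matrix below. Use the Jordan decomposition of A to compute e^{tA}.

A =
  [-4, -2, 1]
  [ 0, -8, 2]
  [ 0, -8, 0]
e^{tA} =
  [exp(-4*t), -2*t*exp(-4*t), t*exp(-4*t)]
  [0, -4*t*exp(-4*t) + exp(-4*t), 2*t*exp(-4*t)]
  [0, -8*t*exp(-4*t), 4*t*exp(-4*t) + exp(-4*t)]

Strategy: write A = P · J · P⁻¹ where J is a Jordan canonical form, so e^{tA} = P · e^{tJ} · P⁻¹, and e^{tJ} can be computed block-by-block.

A has Jordan form
J =
  [-4,  1,  0]
  [ 0, -4,  0]
  [ 0,  0, -4]
(up to reordering of blocks).

Per-block formulas:
  For a 2×2 Jordan block J_2(-4): exp(t · J_2(-4)) = e^(-4t)·(I + t·N), where N is the 2×2 nilpotent shift.
  For a 1×1 block at λ = -4: exp(t · [-4]) = [e^(-4t)].

After assembling e^{tJ} and conjugating by P, we get:

e^{tA} =
  [exp(-4*t), -2*t*exp(-4*t), t*exp(-4*t)]
  [0, -4*t*exp(-4*t) + exp(-4*t), 2*t*exp(-4*t)]
  [0, -8*t*exp(-4*t), 4*t*exp(-4*t) + exp(-4*t)]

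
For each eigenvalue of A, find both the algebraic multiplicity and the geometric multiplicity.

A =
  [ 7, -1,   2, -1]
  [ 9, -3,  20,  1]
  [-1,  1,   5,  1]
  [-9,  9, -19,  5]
λ = -4: alg = 1, geom = 1; λ = 6: alg = 3, geom = 1

Step 1 — factor the characteristic polynomial to read off the algebraic multiplicities:
  χ_A(x) = (x - 6)^3*(x + 4)

Step 2 — compute geometric multiplicities via the rank-nullity identity g(λ) = n − rank(A − λI):
  rank(A − (-4)·I) = 3, so dim ker(A − (-4)·I) = n − 3 = 1
  rank(A − (6)·I) = 3, so dim ker(A − (6)·I) = n − 3 = 1

Summary:
  λ = -4: algebraic multiplicity = 1, geometric multiplicity = 1
  λ = 6: algebraic multiplicity = 3, geometric multiplicity = 1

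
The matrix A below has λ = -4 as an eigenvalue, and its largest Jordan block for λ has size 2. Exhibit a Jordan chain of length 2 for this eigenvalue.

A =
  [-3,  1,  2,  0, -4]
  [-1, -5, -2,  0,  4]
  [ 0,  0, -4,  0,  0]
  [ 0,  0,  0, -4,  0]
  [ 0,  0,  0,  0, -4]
A Jordan chain for λ = -4 of length 2:
v_1 = (1, -1, 0, 0, 0)ᵀ
v_2 = (1, 0, 0, 0, 0)ᵀ

Let N = A − (-4)·I. We want v_2 with N^2 v_2 = 0 but N^1 v_2 ≠ 0; then v_{j-1} := N · v_j for j = 2, …, 2.

Pick v_2 = (1, 0, 0, 0, 0)ᵀ.
Then v_1 = N · v_2 = (1, -1, 0, 0, 0)ᵀ.

Sanity check: (A − (-4)·I) v_1 = (0, 0, 0, 0, 0)ᵀ = 0. ✓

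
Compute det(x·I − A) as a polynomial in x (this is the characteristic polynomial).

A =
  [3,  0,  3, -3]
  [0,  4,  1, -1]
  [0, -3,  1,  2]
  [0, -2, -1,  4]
x^4 - 12*x^3 + 54*x^2 - 108*x + 81

Expanding det(x·I − A) (e.g. by cofactor expansion or by noting that A is similar to its Jordan form J, which has the same characteristic polynomial as A) gives
  χ_A(x) = x^4 - 12*x^3 + 54*x^2 - 108*x + 81
which factors as (x - 3)^4. The eigenvalues (with algebraic multiplicities) are λ = 3 with multiplicity 4.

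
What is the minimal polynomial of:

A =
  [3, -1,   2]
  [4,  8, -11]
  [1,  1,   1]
x^3 - 12*x^2 + 48*x - 64

The characteristic polynomial is χ_A(x) = (x - 4)^3, so the eigenvalues are known. The minimal polynomial is
  m_A(x) = Π_λ (x − λ)^{k_λ}
where k_λ is the size of the *largest* Jordan block for λ (equivalently, the smallest k with (A − λI)^k v = 0 for every generalised eigenvector v of λ).

  λ = 4: largest Jordan block has size 3, contributing (x − 4)^3

So m_A(x) = (x - 4)^3 = x^3 - 12*x^2 + 48*x - 64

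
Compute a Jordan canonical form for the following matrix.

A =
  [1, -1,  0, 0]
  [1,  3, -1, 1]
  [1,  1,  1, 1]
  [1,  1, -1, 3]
J_3(2) ⊕ J_1(2)

The characteristic polynomial is
  det(x·I − A) = x^4 - 8*x^3 + 24*x^2 - 32*x + 16 = (x - 2)^4

Eigenvalues and multiplicities (the geometric multiplicity of λ is n − rank(A − λI), which equals the number of Jordan blocks for λ):
  λ = 2: algebraic multiplicity = 4, geometric multiplicity = 2

Determining the block sizes for each eigenvalue:
  λ = 2: with am = 4 and gm = 2, the partition is not yet determined (e.g. several partitions of 4 into 2 parts exist). Let N = A − (2)·I. Computing rank(N^1) = 2, rank(N^2) = 1, rank(N^3) = 0; the number of blocks of size ≥ j is rank(N^{j−1}) − rank(N^j), giving [2, 1, 1]. So we have 1 block(s) of size 3, 1 block(s) of size 1 → block sizes [3, 1]

Assembling the blocks gives a Jordan form
J =
  [2, 1, 0, 0]
  [0, 2, 1, 0]
  [0, 0, 2, 0]
  [0, 0, 0, 2]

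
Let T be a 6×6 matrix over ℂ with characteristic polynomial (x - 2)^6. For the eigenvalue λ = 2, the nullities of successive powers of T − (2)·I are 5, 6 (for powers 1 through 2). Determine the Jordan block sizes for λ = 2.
Block sizes for λ = 2: [2, 1, 1, 1, 1]

From the dimensions of kernels of powers, the number of Jordan blocks of size at least j is d_j − d_{j−1} where d_j = dim ker(N^j) (with d_0 = 0). Computing the differences gives [5, 1].
The number of blocks of size exactly k is (#blocks of size ≥ k) − (#blocks of size ≥ k + 1), so the partition is: 4 block(s) of size 1, 1 block(s) of size 2.
In nonincreasing order the block sizes are [2, 1, 1, 1, 1].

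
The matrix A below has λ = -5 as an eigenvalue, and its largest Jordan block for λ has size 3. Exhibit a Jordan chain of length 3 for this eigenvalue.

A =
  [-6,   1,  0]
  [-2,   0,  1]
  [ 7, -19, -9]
A Jordan chain for λ = -5 of length 3:
v_1 = (-1, -1, 3)ᵀ
v_2 = (-1, -2, 7)ᵀ
v_3 = (1, 0, 0)ᵀ

Let N = A − (-5)·I. We want v_3 with N^3 v_3 = 0 but N^2 v_3 ≠ 0; then v_{j-1} := N · v_j for j = 3, …, 2.

Pick v_3 = (1, 0, 0)ᵀ.
Then v_2 = N · v_3 = (-1, -2, 7)ᵀ.
Then v_1 = N · v_2 = (-1, -1, 3)ᵀ.

Sanity check: (A − (-5)·I) v_1 = (0, 0, 0)ᵀ = 0. ✓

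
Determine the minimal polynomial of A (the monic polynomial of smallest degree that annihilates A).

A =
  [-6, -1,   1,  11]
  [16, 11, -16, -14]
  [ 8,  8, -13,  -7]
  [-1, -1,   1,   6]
x^3 - 3*x^2 - 24*x + 80

The characteristic polynomial is χ_A(x) = (x - 4)^2*(x + 5)^2, so the eigenvalues are known. The minimal polynomial is
  m_A(x) = Π_λ (x − λ)^{k_λ}
where k_λ is the size of the *largest* Jordan block for λ (equivalently, the smallest k with (A − λI)^k v = 0 for every generalised eigenvector v of λ).

  λ = -5: largest Jordan block has size 1, contributing (x + 5)
  λ = 4: largest Jordan block has size 2, contributing (x − 4)^2

So m_A(x) = (x - 4)^2*(x + 5) = x^3 - 3*x^2 - 24*x + 80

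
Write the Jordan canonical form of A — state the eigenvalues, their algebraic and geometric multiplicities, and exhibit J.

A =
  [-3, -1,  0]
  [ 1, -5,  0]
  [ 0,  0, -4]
J_2(-4) ⊕ J_1(-4)

The characteristic polynomial is
  det(x·I − A) = x^3 + 12*x^2 + 48*x + 64 = (x + 4)^3

Eigenvalues and multiplicities (the geometric multiplicity of λ is n − rank(A − λI), which equals the number of Jordan blocks for λ):
  λ = -4: algebraic multiplicity = 3, geometric multiplicity = 2

Determining the block sizes for each eigenvalue:
  λ = -4: 2 blocks summing to 3 forces exactly one block of size 2 and the rest size 1 → block sizes [2, 1]

Assembling the blocks gives a Jordan form
J =
  [-4,  1,  0]
  [ 0, -4,  0]
  [ 0,  0, -4]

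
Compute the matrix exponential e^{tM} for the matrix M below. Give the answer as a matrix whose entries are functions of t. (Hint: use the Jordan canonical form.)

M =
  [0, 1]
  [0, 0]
e^{tM} =
  [1, t]
  [0, 1]

Strategy: write M = P · J · P⁻¹ where J is a Jordan canonical form, so e^{tM} = P · e^{tJ} · P⁻¹, and e^{tJ} can be computed block-by-block.

M has Jordan form
J =
  [0, 1]
  [0, 0]
(up to reordering of blocks).

Per-block formulas:
  For a 2×2 Jordan block J_2(0): exp(t · J_2(0)) = e^(0t)·(I + t·N), where N is the 2×2 nilpotent shift.

After assembling e^{tJ} and conjugating by P, we get:

e^{tM} =
  [1, t]
  [0, 1]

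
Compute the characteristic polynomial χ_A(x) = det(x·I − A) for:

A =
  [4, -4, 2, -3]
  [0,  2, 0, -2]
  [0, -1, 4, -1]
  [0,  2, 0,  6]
x^4 - 16*x^3 + 96*x^2 - 256*x + 256

Expanding det(x·I − A) (e.g. by cofactor expansion or by noting that A is similar to its Jordan form J, which has the same characteristic polynomial as A) gives
  χ_A(x) = x^4 - 16*x^3 + 96*x^2 - 256*x + 256
which factors as (x - 4)^4. The eigenvalues (with algebraic multiplicities) are λ = 4 with multiplicity 4.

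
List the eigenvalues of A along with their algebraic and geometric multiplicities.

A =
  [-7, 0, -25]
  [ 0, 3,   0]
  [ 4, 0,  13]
λ = 3: alg = 3, geom = 2

Step 1 — factor the characteristic polynomial to read off the algebraic multiplicities:
  χ_A(x) = (x - 3)^3

Step 2 — compute geometric multiplicities via the rank-nullity identity g(λ) = n − rank(A − λI):
  rank(A − (3)·I) = 1, so dim ker(A − (3)·I) = n − 1 = 2

Summary:
  λ = 3: algebraic multiplicity = 3, geometric multiplicity = 2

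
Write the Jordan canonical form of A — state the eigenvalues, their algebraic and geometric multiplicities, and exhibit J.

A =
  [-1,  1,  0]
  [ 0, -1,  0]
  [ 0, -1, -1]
J_2(-1) ⊕ J_1(-1)

The characteristic polynomial is
  det(x·I − A) = x^3 + 3*x^2 + 3*x + 1 = (x + 1)^3

Eigenvalues and multiplicities (the geometric multiplicity of λ is n − rank(A − λI), which equals the number of Jordan blocks for λ):
  λ = -1: algebraic multiplicity = 3, geometric multiplicity = 2

Determining the block sizes for each eigenvalue:
  λ = -1: 2 blocks summing to 3 forces exactly one block of size 2 and the rest size 1 → block sizes [2, 1]

Assembling the blocks gives a Jordan form
J =
  [-1,  1,  0]
  [ 0, -1,  0]
  [ 0,  0, -1]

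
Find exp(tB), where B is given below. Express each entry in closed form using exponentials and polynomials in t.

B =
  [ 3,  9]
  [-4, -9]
e^{tB} =
  [6*t*exp(-3*t) + exp(-3*t), 9*t*exp(-3*t)]
  [-4*t*exp(-3*t), -6*t*exp(-3*t) + exp(-3*t)]

Strategy: write B = P · J · P⁻¹ where J is a Jordan canonical form, so e^{tB} = P · e^{tJ} · P⁻¹, and e^{tJ} can be computed block-by-block.

B has Jordan form
J =
  [-3,  1]
  [ 0, -3]
(up to reordering of blocks).

Per-block formulas:
  For a 2×2 Jordan block J_2(-3): exp(t · J_2(-3)) = e^(-3t)·(I + t·N), where N is the 2×2 nilpotent shift.

After assembling e^{tJ} and conjugating by P, we get:

e^{tB} =
  [6*t*exp(-3*t) + exp(-3*t), 9*t*exp(-3*t)]
  [-4*t*exp(-3*t), -6*t*exp(-3*t) + exp(-3*t)]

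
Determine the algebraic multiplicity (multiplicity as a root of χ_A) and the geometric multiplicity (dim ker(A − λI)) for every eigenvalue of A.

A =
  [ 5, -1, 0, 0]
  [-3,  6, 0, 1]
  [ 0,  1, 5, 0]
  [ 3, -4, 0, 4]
λ = 5: alg = 4, geom = 2

Step 1 — factor the characteristic polynomial to read off the algebraic multiplicities:
  χ_A(x) = (x - 5)^4

Step 2 — compute geometric multiplicities via the rank-nullity identity g(λ) = n − rank(A − λI):
  rank(A − (5)·I) = 2, so dim ker(A − (5)·I) = n − 2 = 2

Summary:
  λ = 5: algebraic multiplicity = 4, geometric multiplicity = 2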